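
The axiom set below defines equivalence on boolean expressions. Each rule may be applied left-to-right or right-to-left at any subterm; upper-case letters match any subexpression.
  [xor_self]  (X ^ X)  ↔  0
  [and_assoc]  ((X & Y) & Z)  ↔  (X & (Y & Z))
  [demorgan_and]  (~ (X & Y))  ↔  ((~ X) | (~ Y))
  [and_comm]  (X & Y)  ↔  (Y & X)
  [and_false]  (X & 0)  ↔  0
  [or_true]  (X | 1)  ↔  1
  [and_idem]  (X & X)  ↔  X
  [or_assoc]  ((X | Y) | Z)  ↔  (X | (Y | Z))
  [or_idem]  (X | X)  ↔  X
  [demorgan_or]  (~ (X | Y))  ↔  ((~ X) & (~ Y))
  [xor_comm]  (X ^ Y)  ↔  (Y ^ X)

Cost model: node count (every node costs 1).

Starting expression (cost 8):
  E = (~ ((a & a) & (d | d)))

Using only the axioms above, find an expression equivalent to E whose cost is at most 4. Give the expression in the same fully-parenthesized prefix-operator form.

(~ (d & a))   [cost 4]

step 1: and_comm (→) rewrites ((a & a) & (d | d)) into ((d | d) & (a & a)), now (~ ((d | d) & (a & a)))
step 2: and_idem (→) rewrites (a & a) into a, now (~ ((d | d) & a))
step 3: or_idem (→) rewrites (d | d) into d, reaching cost 4 (bound 4)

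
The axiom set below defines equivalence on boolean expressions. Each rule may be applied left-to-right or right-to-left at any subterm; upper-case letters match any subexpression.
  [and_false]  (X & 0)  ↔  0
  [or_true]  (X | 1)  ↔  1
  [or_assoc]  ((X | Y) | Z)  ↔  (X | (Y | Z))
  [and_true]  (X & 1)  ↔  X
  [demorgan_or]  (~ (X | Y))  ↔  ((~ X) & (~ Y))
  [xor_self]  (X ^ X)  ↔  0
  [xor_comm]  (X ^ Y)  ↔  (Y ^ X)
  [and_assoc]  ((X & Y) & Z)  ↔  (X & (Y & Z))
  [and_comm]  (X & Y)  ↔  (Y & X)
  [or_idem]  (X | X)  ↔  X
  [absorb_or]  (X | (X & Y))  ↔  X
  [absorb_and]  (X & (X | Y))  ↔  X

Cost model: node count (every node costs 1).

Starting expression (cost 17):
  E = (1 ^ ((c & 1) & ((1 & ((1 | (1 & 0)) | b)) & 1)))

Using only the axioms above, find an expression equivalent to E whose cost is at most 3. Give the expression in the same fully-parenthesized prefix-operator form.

(1) (1 | (1 & 0))  =[absorb_or →]=  1    ⊢ (1 ^ ((c & 1) & ((1 & (1 | b)) & 1)))
(2) (c & 1)  =[and_true →]=  c    ⊢ (1 ^ (c & ((1 & (1 | b)) & 1)))
(3) (1 & (1 | b))  =[absorb_and →]=  1    ⊢ (1 ^ (c & (1 & 1)))
(4) (1 & 1)  =[and_true →]=  1    ⊢ (1 ^ (c & 1))
(5) (c & 1)  =[and_true →]=  c    ⊢ cost 3, within 3

(1 ^ c)   [cost 3]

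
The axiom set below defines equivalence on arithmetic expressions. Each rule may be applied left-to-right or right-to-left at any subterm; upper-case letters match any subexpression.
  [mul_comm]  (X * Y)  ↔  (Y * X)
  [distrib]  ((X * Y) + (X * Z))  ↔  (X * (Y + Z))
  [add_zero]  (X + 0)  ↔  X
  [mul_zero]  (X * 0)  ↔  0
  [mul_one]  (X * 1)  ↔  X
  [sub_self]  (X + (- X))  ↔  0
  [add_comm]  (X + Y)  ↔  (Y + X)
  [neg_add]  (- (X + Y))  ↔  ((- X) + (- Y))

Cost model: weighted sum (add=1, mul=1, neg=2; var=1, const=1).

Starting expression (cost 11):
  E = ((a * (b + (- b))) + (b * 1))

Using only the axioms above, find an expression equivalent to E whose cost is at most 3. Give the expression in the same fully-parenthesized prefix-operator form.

1. [sub_self →] (b + (- b))  →  0;  E = ((a * 0) + (b * 1))
2. [mul_one →] (b * 1)  →  b;  E = ((a * 0) + b)
3. [mul_zero →] (a * 0)  →  0;  cost 3 ≤ 3, done

(0 + b)   [cost 3]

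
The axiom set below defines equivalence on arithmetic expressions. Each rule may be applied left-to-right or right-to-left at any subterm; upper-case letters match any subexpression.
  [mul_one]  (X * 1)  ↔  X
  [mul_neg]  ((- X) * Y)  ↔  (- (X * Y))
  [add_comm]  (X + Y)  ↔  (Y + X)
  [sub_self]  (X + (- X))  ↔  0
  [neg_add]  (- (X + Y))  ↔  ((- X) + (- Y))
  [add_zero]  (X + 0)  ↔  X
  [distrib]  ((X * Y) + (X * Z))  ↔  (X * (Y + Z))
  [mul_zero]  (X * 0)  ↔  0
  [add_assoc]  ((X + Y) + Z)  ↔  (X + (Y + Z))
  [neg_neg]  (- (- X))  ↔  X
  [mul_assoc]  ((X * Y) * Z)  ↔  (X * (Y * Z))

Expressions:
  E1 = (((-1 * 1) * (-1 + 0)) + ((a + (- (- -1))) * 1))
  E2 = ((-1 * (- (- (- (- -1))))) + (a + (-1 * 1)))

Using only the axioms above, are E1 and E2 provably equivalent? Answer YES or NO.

YES

1. [neg_neg →] (- (- -1))  →  -1;  E1 = (((-1 * 1) * (-1 + 0)) + ((a + -1) * 1))
2. [mul_one →] (-1 * 1)  →  -1;  E1 = ((-1 * (-1 + 0)) + ((a + -1) * 1))
3. [mul_one →] ((a + -1) * 1)  →  (a + -1);  E1 = ((-1 * (-1 + 0)) + (a + -1))
4. [add_zero →] (-1 + 0)  →  -1;  E1 = ((-1 * -1) + (a + -1))
5. [neg_neg ←] -1  →  (- (- -1));  E1 = ((-1 * (- (- -1))) + (a + -1))
6. [mul_one ←] -1  →  (-1 * 1);  E1 = ((-1 * (- (- -1))) + (a + (-1 * 1)))
7. [neg_neg ←] (- -1)  →  (- (- (- -1)));  this is E2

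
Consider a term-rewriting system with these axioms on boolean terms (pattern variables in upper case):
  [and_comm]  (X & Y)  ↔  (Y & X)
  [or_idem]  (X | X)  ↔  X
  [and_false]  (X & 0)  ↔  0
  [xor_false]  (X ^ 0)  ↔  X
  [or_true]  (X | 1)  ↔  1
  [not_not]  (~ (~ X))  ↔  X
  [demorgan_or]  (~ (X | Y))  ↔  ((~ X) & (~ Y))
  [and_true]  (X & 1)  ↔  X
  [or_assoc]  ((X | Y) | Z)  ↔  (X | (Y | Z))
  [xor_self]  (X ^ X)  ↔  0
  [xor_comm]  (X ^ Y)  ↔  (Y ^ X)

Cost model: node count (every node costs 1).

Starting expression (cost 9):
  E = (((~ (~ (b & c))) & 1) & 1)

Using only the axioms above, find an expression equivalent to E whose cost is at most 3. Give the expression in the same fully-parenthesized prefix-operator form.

(1) ((~ (~ (b & c))) & 1)  =[and_true →]=  (~ (~ (b & c)))    ⊢ ((~ (~ (b & c))) & 1)
(2) (~ (~ (b & c)))  =[not_not →]=  (b & c)    ⊢ ((b & c) & 1)
(3) ((b & c) & 1)  =[and_true →]=  (b & c)    ⊢ cost 3, within 3

(b & c)   [cost 3]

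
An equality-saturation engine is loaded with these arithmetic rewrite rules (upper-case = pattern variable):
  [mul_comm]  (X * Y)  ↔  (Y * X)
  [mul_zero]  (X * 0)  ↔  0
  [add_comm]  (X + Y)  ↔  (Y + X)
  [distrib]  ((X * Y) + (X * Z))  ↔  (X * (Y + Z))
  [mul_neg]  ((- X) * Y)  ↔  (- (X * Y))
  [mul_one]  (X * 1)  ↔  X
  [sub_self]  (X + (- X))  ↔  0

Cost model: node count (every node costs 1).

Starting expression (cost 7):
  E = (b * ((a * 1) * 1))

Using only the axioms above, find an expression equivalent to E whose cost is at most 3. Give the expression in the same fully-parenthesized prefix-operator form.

1. [mul_one →] ((a * 1) * 1)  →  (a * 1);  E = (b * (a * 1))
2. [mul_one →] (a * 1)  →  a;  cost 3 ≤ 3, done

(b * a)   [cost 3]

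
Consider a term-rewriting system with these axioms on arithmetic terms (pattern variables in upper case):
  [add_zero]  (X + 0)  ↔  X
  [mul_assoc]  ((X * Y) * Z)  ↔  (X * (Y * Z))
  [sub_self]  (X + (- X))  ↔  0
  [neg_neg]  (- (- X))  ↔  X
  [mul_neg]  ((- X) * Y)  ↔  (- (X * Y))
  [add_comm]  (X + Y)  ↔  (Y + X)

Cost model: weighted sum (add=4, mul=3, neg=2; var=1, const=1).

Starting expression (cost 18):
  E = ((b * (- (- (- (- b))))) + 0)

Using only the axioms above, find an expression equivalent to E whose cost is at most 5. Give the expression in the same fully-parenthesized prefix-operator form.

(b * b)   [cost 5]

step 1: add_zero (→) rewrites ((b * (- (- (- (- b))))) + 0) into (b * (- (- (- (- b)))))
step 2: neg_neg (→) rewrites (- (- b)) into b, now (b * (- (- b)))
step 3: neg_neg (→) rewrites (- (- b)) into b, reaching cost 5 (bound 5)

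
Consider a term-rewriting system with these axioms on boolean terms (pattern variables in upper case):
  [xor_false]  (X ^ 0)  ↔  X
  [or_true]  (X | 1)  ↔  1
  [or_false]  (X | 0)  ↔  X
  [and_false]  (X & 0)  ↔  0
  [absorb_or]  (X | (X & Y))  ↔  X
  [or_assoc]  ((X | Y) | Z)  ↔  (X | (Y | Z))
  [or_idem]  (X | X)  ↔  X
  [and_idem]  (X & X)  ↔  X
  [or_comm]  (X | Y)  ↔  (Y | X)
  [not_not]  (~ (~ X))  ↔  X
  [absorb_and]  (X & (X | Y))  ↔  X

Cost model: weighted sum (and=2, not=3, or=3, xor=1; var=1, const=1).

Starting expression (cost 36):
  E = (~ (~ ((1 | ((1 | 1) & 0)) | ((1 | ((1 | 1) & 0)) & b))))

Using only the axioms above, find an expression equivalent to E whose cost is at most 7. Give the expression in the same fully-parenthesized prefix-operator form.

step 1: absorb_or (→) rewrites ((1 | ((1 | 1) & 0)) | ((1 | ((1 | 1) & 0)) & b)) into (1 | ((1 | 1) & 0)), now (~ (~ (1 | ((1 | 1) & 0))))
step 2: or_idem (→) rewrites (1 | 1) into 1, now (~ (~ (1 | (1 & 0))))
step 3: absorb_or (→) rewrites (1 | (1 & 0)) into 1, reaching cost 7 (bound 7)

(~ (~ 1))   [cost 7]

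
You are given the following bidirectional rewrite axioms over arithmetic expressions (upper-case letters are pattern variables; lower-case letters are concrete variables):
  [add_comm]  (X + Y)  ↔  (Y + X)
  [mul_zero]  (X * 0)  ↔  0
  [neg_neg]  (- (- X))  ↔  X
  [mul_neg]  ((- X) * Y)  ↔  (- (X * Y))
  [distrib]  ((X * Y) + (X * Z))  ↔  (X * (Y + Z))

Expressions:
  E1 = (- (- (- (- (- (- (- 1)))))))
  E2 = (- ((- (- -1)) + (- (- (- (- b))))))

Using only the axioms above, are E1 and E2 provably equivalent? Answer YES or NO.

The axioms are sound identities: if E1 ↔* E2 then E1 and E2 evaluate identically under any assignment.
Under b=0: E1 evaluates to -1, E2 to 1. Distinct ⇒ no rewrite sequence connects them.

NO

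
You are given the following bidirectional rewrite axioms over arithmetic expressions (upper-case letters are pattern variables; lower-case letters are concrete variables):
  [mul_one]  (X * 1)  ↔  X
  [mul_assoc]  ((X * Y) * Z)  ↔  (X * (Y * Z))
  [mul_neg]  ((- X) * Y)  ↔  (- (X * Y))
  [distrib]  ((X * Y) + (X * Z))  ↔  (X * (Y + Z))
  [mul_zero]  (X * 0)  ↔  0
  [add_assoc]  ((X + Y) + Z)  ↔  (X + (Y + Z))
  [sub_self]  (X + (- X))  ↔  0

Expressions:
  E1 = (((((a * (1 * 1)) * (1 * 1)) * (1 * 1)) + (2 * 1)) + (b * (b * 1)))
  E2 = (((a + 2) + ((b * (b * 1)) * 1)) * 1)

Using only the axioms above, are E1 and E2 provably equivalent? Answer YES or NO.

YES

1. [mul_one →] (1 * 1)  →  1;  E1 = (((((a * 1) * (1 * 1)) * (1 * 1)) + (2 * 1)) + (b * (b * 1)))
2. [mul_one →] (b * 1)  →  b;  E1 = (((((a * 1) * (1 * 1)) * (1 * 1)) + (2 * 1)) + (b * b))
3. [mul_one →] (1 * 1)  →  1;  E1 = (((((a * 1) * (1 * 1)) * 1) + (2 * 1)) + (b * b))
4. [mul_one →] (1 * 1)  →  1;  E1 = (((((a * 1) * 1) * 1) + (2 * 1)) + (b * b))
5. [mul_one →] (((a * 1) * 1) * 1)  →  ((a * 1) * 1);  E1 = ((((a * 1) * 1) + (2 * 1)) + (b * b))
6. [mul_one →] (a * 1)  →  a;  E1 = (((a * 1) + (2 * 1)) + (b * b))
7. [mul_one →] (a * 1)  →  a;  E1 = ((a + (2 * 1)) + (b * b))
8. [mul_one →] (2 * 1)  →  2;  E1 = ((a + 2) + (b * b))
9. [mul_one ←] ((a + 2) + (b * b))  →  (((a + 2) + (b * b)) * 1)
10. [mul_one ←] (b * b)  →  ((b * b) * 1);  E1 = (((a + 2) + ((b * b) * 1)) * 1)
11. [mul_one ←] b  →  (b * 1);  this is E2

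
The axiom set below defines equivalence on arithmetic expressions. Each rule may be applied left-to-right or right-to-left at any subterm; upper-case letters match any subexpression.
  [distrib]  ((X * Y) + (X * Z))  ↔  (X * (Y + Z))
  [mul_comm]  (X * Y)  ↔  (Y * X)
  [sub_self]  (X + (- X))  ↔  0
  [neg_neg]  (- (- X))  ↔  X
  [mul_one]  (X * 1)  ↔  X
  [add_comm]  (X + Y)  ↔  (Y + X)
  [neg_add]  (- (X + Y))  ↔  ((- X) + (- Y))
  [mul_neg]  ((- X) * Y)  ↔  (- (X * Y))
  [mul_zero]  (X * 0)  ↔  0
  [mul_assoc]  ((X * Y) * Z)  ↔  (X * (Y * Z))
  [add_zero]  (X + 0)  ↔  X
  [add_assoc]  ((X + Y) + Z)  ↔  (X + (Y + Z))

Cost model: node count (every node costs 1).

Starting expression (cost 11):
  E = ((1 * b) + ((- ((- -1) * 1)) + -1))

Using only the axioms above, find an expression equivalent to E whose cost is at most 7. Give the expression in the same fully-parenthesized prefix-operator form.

(1) ((- -1) * 1)  =[mul_one →]=  (- -1)    ⊢ ((1 * b) + ((- (- -1)) + -1))
(2) (1 * b)  =[mul_comm →]=  (b * 1)    ⊢ ((b * 1) + ((- (- -1)) + -1))
(3) (- (- -1))  =[neg_neg →]=  -1    ⊢ cost 7, within 7

((b * 1) + (-1 + -1))   [cost 7]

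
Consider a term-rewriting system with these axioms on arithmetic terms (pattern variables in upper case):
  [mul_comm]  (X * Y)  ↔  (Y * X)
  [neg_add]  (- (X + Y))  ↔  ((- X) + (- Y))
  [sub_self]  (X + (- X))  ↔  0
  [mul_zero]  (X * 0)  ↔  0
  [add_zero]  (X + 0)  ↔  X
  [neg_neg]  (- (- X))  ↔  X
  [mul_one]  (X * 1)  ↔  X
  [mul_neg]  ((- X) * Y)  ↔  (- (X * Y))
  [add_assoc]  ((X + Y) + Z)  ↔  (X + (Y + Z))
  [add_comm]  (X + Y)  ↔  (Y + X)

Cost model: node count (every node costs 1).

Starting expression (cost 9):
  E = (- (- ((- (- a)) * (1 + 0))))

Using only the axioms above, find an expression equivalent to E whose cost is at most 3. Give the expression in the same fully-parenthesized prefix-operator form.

(- (- a))   [cost 3]

step 1: add_zero (→) rewrites (1 + 0) into 1, now (- (- ((- (- a)) * 1)))
step 2: neg_neg (→) rewrites (- (- ((- (- a)) * 1))) into ((- (- a)) * 1)
step 3: mul_one (→) rewrites ((- (- a)) * 1) into (- (- a)), reaching cost 3 (bound 3)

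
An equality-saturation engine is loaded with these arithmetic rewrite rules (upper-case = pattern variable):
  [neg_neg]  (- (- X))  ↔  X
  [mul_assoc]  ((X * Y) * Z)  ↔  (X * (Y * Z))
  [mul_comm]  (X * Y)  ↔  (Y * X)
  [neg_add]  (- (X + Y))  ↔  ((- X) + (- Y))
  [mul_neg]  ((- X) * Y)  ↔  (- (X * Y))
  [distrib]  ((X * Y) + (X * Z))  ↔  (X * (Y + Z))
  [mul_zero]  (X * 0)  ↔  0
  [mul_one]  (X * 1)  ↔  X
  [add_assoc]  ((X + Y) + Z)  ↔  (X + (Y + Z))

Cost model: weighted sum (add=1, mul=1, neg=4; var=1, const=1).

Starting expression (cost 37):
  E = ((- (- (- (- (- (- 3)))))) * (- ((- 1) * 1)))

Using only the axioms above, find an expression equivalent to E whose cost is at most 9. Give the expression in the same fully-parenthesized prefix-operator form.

(- (- 3))   [cost 9]

step 1: neg_neg (→) rewrites (- (- (- (- (- (- 3)))))) into (- (- (- (- 3)))), now ((- (- (- (- 3)))) * (- ((- 1) * 1)))
step 2: mul_one (→) rewrites ((- 1) * 1) into (- 1), now ((- (- (- (- 3)))) * (- (- 1)))
step 3: neg_neg (→) rewrites (- (- 3)) into 3, now ((- (- 3)) * (- (- 1)))
step 4: neg_neg (→) rewrites (- (- 1)) into 1, now ((- (- 3)) * 1)
step 5: mul_neg (→) rewrites ((- (- 3)) * 1) into (- ((- 3) * 1))
step 6: mul_neg (→) rewrites ((- 3) * 1) into (- (3 * 1)), now (- (- (3 * 1)))
step 7: mul_one (→) rewrites (3 * 1) into 3, reaching cost 9 (bound 9)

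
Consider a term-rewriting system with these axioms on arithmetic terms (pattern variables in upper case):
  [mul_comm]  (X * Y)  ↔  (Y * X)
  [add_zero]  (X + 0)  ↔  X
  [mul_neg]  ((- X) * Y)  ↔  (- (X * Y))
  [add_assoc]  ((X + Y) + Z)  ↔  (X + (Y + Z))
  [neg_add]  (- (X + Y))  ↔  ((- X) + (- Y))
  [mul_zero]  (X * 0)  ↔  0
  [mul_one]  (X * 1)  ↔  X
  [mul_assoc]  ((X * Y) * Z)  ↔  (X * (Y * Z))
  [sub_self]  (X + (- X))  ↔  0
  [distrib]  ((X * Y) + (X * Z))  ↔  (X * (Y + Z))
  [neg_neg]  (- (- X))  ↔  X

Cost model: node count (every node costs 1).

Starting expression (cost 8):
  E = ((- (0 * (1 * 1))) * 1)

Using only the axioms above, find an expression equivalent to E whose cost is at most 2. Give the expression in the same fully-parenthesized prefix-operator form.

(- 0)   [cost 2]

(1) ((- (0 * (1 * 1))) * 1)  =[mul_one →]=  (- (0 * (1 * 1)))
(2) (1 * 1)  =[mul_one →]=  1    ⊢ (- (0 * 1))
(3) (0 * 1)  =[mul_one →]=  0    ⊢ cost 2, within 2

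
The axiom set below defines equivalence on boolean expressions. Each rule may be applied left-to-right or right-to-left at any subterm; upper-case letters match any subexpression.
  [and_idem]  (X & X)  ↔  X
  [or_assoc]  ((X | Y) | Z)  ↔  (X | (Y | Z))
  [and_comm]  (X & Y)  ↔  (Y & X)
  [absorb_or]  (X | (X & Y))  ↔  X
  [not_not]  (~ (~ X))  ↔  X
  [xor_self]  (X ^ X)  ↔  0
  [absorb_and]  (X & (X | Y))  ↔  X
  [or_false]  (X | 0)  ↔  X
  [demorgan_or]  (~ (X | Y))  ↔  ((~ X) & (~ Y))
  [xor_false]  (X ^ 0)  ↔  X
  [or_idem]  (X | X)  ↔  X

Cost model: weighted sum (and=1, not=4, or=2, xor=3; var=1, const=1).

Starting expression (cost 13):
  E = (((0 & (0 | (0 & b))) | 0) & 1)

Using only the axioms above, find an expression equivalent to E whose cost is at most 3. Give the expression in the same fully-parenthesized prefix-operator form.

1. [absorb_or →] (0 | (0 & b))  →  0;  E = (((0 & 0) | 0) & 1)
2. [and_idem →] (0 & 0)  →  0;  E = ((0 | 0) & 1)
3. [or_false →] (0 | 0)  →  0;  cost 3 ≤ 3, done

(0 & 1)   [cost 3]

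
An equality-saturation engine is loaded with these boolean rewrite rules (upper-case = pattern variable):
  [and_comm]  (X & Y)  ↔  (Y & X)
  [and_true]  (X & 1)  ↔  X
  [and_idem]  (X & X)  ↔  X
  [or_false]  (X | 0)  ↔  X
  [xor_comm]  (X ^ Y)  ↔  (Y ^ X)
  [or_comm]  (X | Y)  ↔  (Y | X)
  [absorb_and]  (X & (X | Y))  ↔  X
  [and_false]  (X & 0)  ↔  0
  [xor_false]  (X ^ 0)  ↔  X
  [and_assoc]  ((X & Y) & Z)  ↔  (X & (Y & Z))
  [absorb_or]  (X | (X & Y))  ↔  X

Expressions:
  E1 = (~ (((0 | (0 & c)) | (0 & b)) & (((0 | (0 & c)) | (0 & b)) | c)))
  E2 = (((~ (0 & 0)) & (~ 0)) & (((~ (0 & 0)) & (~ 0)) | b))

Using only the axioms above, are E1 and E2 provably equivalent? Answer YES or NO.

(1) (((0 | (0 & c)) | (0 & b)) & (((0 | (0 & c)) | (0 & b)) | c))  =[absorb_and →]=  ((0 | (0 & c)) | (0 & b))    ⊢ (~ ((0 | (0 & c)) | (0 & b)))
(2) (0 | (0 & c))  =[absorb_or →]=  0    ⊢ (~ (0 | (0 & b)))
(3) (0 | (0 & b))  =[absorb_or →]=  0    ⊢ (~ 0)
(4) (~ 0)  =[and_idem ←]=  ((~ 0) & (~ 0))
(5) 0  =[and_idem ←]=  (0 & 0)    ⊢ ((~ (0 & 0)) & (~ 0))
(6) ((~ (0 & 0)) & (~ 0))  =[absorb_and ←]=  (((~ (0 & 0)) & (~ 0)) & (((~ (0 & 0)) & (~ 0)) | b))    ⊢ E2

YES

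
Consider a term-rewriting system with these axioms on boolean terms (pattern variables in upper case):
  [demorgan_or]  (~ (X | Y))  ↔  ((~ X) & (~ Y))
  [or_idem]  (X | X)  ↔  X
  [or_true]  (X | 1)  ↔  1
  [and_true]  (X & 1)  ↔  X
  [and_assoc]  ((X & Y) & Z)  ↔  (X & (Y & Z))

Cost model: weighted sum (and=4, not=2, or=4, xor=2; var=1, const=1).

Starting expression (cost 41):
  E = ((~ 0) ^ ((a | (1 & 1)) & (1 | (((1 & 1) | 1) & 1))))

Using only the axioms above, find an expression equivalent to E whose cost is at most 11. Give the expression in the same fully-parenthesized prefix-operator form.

step 1: and_true (→) rewrites (((1 & 1) | 1) & 1) into ((1 & 1) | 1), now ((~ 0) ^ ((a | (1 & 1)) & (1 | ((1 & 1) | 1))))
step 2: and_true (→) rewrites (1 & 1) into 1, now ((~ 0) ^ ((a | (1 & 1)) & (1 | (1 | 1))))
step 3: or_idem (→) rewrites (1 | 1) into 1, now ((~ 0) ^ ((a | (1 & 1)) & (1 | 1)))
step 4: or_true (→) rewrites (1 | 1) into 1, now ((~ 0) ^ ((a | (1 & 1)) & 1))
step 5: and_true (→) rewrites (1 & 1) into 1, now ((~ 0) ^ ((a | 1) & 1))
step 6: and_true (→) rewrites ((a | 1) & 1) into (a | 1), reaching cost 11 (bound 11)

((~ 0) ^ (a | 1))   [cost 11]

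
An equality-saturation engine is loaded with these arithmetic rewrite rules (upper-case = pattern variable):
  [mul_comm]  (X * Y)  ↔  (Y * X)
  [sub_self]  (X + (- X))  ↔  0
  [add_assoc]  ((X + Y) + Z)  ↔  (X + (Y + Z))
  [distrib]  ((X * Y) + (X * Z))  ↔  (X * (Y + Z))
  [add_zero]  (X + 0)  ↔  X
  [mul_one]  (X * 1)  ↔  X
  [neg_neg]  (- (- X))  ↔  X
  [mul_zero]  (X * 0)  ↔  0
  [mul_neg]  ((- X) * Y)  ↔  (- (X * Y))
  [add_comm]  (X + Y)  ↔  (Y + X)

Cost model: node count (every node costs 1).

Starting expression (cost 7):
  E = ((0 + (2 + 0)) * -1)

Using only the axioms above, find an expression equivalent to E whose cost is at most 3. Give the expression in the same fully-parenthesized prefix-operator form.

(1) (2 + 0)  =[add_zero →]=  2    ⊢ ((0 + 2) * -1)
(2) (0 + 2)  =[add_comm →]=  (2 + 0)    ⊢ ((2 + 0) * -1)
(3) (2 + 0)  =[add_zero →]=  2    ⊢ cost 3, within 3

(2 * -1)   [cost 3]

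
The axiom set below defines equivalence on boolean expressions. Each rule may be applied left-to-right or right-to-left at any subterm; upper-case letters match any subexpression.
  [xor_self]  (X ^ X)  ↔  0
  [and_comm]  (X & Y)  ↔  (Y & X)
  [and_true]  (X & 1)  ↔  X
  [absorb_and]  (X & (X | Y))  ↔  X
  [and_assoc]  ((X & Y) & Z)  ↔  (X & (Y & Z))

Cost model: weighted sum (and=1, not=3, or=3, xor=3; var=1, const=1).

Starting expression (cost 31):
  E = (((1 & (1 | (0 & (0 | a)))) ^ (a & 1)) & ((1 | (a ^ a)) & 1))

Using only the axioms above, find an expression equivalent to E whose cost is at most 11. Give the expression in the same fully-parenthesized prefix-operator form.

(1) (0 & (0 | a))  =[absorb_and →]=  0    ⊢ (((1 & (1 | 0)) ^ (a & 1)) & ((1 | (a ^ a)) & 1))
(2) ((1 | (a ^ a)) & 1)  =[and_true →]=  (1 | (a ^ a))    ⊢ (((1 & (1 | 0)) ^ (a & 1)) & (1 | (a ^ a)))
(3) (a & 1)  =[and_true →]=  a    ⊢ (((1 & (1 | 0)) ^ a) & (1 | (a ^ a)))
(4) (1 & (1 | 0))  =[absorb_and →]=  1    ⊢ ((1 ^ a) & (1 | (a ^ a)))
(5) (a ^ a)  =[xor_self →]=  0    ⊢ cost 11, within 11

((1 ^ a) & (1 | 0))   [cost 11]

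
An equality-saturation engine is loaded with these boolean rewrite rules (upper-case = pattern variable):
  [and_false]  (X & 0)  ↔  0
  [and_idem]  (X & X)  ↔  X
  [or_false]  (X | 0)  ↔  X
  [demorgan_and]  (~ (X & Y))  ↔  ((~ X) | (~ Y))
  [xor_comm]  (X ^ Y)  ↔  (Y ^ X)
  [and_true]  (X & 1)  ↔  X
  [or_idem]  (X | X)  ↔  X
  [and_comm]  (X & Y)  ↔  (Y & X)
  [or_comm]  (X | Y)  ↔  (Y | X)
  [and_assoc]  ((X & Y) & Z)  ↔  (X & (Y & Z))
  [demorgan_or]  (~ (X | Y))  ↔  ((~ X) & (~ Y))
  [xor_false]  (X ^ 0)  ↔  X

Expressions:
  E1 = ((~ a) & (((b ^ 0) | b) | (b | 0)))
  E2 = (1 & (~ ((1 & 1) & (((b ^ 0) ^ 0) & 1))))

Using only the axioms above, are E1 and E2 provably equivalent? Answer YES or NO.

NO

Every axiom is a valid identity, so a rewrite proof would force E1 and E2 to agree under every assignment.
At a=0, b=0: E1 = 0 but E2 = 1; they differ, so no derivation exists.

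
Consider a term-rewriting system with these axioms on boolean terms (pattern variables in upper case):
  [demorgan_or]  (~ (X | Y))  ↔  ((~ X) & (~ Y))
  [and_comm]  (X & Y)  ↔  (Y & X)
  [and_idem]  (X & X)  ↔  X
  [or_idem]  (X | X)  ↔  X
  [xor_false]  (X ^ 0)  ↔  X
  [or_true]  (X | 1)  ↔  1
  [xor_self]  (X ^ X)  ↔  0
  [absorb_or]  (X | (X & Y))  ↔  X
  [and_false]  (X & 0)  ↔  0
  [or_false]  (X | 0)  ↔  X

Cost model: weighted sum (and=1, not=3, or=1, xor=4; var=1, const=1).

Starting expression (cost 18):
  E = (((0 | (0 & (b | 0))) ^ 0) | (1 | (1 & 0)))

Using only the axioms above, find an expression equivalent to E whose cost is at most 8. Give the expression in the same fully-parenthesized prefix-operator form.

(1) (b | 0)  =[or_false →]=  b    ⊢ (((0 | (0 & b)) ^ 0) | (1 | (1 & 0)))
(2) (1 | (1 & 0))  =[absorb_or →]=  1    ⊢ (((0 | (0 & b)) ^ 0) | 1)
(3) (0 | (0 & b))  =[absorb_or →]=  0    ⊢ cost 8, within 8

((0 ^ 0) | 1)   [cost 8]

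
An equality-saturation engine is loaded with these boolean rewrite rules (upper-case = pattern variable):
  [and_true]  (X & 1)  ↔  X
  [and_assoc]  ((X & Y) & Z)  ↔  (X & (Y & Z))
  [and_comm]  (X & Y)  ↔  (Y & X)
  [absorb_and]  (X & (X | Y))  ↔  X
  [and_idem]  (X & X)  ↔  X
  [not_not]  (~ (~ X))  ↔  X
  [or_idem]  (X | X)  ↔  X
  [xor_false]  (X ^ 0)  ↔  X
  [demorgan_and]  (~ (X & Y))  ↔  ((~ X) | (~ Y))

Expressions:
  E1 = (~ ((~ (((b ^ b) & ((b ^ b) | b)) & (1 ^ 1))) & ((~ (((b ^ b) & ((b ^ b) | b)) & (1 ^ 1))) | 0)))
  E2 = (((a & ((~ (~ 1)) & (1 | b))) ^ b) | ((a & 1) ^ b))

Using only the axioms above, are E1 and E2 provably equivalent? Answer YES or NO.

Every axiom is a valid identity, so a rewrite proof would force E1 and E2 to agree under every assignment.
At a=0, b=1: E1 = 0 but E2 = 1; they differ, so no derivation exists.

NO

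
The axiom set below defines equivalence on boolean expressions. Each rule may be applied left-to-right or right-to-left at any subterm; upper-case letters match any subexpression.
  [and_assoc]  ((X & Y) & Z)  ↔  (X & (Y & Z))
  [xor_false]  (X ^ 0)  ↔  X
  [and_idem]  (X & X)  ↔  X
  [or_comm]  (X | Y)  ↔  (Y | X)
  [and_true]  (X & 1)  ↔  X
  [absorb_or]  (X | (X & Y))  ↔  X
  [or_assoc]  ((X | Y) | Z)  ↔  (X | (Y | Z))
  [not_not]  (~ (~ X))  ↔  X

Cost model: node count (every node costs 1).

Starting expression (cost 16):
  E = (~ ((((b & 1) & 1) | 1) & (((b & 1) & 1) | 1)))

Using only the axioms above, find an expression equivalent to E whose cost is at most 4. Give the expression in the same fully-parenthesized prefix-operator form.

step 1: and_idem (→) rewrites ((((b & 1) & 1) | 1) & (((b & 1) & 1) | 1)) into (((b & 1) & 1) | 1), now (~ (((b & 1) & 1) | 1))
step 2: and_true (→) rewrites (b & 1) into b, now (~ ((b & 1) | 1))
step 3: and_true (→) rewrites (b & 1) into b, reaching cost 4 (bound 4)

(~ (b | 1))   [cost 4]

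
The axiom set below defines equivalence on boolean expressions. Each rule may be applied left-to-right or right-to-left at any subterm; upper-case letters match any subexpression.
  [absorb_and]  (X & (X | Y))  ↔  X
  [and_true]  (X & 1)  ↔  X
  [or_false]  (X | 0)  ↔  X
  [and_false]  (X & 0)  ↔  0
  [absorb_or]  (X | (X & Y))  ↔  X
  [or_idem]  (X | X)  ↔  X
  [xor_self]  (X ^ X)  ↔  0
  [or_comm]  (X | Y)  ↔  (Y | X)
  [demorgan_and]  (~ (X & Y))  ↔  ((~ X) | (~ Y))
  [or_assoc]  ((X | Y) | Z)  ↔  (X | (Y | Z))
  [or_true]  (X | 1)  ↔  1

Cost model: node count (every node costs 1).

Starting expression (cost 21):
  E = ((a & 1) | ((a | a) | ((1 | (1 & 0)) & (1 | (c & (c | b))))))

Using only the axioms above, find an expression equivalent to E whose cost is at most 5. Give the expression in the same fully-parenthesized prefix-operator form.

(1) (c & (c | b))  =[absorb_and →]=  c    ⊢ ((a & 1) | ((a | a) | ((1 | (1 & 0)) & (1 | c))))
(2) (1 | (1 & 0))  =[absorb_or →]=  1    ⊢ ((a & 1) | ((a | a) | (1 & (1 | c))))
(3) (1 & (1 | c))  =[absorb_and →]=  1    ⊢ ((a & 1) | ((a | a) | 1))
(4) ((a & 1) | ((a | a) | 1))  =[or_comm →]=  (((a | a) | 1) | (a & 1))
(5) (a | a)  =[or_idem →]=  a    ⊢ ((a | 1) | (a & 1))
(6) (a & 1)  =[and_true →]=  a    ⊢ cost 5, within 5

((a | 1) | a)   [cost 5]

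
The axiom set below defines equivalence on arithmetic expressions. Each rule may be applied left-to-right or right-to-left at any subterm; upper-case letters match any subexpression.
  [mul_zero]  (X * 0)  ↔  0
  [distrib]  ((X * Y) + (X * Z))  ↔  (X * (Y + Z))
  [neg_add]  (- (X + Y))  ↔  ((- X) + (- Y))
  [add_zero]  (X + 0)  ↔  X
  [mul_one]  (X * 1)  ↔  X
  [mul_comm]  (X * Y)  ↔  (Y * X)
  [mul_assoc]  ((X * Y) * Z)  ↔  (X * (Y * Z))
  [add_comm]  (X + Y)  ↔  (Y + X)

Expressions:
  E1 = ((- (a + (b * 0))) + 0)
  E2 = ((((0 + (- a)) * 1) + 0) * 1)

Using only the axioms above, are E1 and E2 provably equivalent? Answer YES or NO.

(1) (b * 0)  =[mul_zero →]=  0    ⊢ ((- (a + 0)) + 0)
(2) ((- (a + 0)) + 0)  =[add_zero →]=  (- (a + 0))
(3) (a + 0)  =[add_zero →]=  a    ⊢ (- a)
(4) (- a)  =[mul_one ←]=  ((- a) * 1)
(5) (- a)  =[add_zero ←]=  ((- a) + 0)    ⊢ (((- a) + 0) * 1)
(6) ((- a) + 0)  =[add_comm →]=  (0 + (- a))    ⊢ ((0 + (- a)) * 1)
(7) (0 + (- a))  =[add_zero ←]=  ((0 + (- a)) + 0)    ⊢ (((0 + (- a)) + 0) * 1)
(8) (0 + (- a))  =[mul_one ←]=  ((0 + (- a)) * 1)    ⊢ E2

YES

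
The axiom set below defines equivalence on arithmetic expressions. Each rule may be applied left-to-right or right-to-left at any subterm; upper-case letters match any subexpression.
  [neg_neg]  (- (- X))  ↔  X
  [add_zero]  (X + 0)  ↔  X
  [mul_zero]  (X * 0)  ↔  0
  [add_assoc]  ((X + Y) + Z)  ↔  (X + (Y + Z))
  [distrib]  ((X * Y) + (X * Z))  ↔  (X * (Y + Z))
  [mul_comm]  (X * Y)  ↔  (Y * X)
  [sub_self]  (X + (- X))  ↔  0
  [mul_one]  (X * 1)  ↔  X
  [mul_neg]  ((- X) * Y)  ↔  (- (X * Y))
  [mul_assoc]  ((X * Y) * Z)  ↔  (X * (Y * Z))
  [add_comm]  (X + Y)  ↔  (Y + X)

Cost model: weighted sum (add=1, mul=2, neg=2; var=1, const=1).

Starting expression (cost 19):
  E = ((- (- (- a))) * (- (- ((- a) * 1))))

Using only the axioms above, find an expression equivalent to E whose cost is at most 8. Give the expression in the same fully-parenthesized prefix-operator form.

((- a) * (- a))   [cost 8]

1. [neg_neg →] (- (- a))  →  a;  E = ((- a) * (- (- ((- a) * 1))))
2. [mul_one →] ((- a) * 1)  →  (- a);  E = ((- a) * (- (- (- a))))
3. [neg_neg →] (- (- a))  →  a;  cost 8 ≤ 8, done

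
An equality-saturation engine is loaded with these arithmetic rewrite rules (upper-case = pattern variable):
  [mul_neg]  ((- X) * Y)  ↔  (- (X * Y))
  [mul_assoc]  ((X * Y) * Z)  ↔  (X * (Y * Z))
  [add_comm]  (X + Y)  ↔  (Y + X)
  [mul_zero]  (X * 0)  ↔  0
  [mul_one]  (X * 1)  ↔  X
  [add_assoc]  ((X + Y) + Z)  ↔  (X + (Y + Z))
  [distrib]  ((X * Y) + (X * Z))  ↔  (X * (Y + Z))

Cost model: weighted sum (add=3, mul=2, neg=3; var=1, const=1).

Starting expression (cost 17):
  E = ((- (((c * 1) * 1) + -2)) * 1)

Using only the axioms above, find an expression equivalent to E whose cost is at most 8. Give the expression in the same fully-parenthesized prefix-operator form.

step 1: mul_one (→) rewrites ((- (((c * 1) * 1) + -2)) * 1) into (- (((c * 1) * 1) + -2))
step 2: mul_one (→) rewrites (c * 1) into c, now (- ((c * 1) + -2))
step 3: mul_one (→) rewrites (c * 1) into c, reaching cost 8 (bound 8)

(- (c + -2))   [cost 8]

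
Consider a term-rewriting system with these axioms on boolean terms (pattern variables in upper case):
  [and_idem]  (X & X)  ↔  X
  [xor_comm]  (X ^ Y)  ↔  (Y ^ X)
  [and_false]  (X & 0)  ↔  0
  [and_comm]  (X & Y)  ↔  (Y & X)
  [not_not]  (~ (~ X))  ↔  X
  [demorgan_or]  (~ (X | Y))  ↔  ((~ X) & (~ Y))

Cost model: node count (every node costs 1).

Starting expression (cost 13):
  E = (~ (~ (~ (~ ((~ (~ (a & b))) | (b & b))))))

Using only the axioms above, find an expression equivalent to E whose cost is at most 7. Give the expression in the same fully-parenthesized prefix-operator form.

((a & b) | (b & b))   [cost 7]

(1) (~ (~ (a & b)))  =[not_not →]=  (a & b)    ⊢ (~ (~ (~ (~ ((a & b) | (b & b))))))
(2) (~ (~ ((a & b) | (b & b))))  =[not_not →]=  ((a & b) | (b & b))    ⊢ (~ (~ ((a & b) | (b & b))))
(3) (~ (~ ((a & b) | (b & b))))  =[not_not →]=  ((a & b) | (b & b))    ⊢ cost 7, within 7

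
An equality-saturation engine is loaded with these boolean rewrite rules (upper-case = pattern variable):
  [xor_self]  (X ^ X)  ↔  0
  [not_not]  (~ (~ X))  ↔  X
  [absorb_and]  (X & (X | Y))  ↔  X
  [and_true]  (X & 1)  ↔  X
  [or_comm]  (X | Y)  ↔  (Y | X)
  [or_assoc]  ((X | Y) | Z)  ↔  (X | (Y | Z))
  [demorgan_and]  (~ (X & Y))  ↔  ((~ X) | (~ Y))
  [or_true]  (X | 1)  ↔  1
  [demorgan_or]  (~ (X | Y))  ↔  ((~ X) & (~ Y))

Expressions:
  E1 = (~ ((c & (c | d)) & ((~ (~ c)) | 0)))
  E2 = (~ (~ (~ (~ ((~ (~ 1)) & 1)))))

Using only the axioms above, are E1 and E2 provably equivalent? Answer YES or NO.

Every axiom is a valid identity, so a rewrite proof would force E1 and E2 to agree under every assignment.
At c=1, d=0: E1 = 0 but E2 = 1; they differ, so no derivation exists.

NO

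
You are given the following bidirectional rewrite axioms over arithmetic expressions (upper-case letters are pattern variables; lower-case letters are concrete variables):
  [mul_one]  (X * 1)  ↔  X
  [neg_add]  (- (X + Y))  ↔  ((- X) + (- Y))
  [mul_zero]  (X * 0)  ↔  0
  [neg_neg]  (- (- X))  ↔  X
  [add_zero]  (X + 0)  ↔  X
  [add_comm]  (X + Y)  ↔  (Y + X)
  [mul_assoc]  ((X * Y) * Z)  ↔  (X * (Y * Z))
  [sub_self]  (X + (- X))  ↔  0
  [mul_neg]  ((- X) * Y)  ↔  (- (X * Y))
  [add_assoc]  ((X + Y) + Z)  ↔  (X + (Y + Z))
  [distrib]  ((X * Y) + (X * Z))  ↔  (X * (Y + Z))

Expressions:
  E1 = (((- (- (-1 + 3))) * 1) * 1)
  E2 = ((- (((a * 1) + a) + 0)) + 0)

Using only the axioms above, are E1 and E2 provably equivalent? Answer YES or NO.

NO

Every axiom is a valid identity, so a rewrite proof would force E1 and E2 to agree under every assignment.
At a=0: E1 = 2 but E2 = 0; they differ, so no derivation exists.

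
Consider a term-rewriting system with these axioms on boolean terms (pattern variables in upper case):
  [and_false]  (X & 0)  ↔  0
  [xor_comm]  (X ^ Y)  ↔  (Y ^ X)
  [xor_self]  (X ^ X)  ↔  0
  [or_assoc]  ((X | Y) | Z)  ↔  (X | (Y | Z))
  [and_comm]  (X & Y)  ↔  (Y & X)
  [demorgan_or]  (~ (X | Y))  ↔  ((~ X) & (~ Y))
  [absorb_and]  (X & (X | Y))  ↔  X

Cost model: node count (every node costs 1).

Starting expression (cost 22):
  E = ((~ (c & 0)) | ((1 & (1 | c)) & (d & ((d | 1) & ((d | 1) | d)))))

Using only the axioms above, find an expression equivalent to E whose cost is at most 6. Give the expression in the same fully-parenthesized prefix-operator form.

((~ 0) | (1 & d))   [cost 6]

1. [absorb_and →] ((d | 1) & ((d | 1) | d))  →  (d | 1);  E = ((~ (c & 0)) | ((1 & (1 | c)) & (d & (d | 1))))
2. [absorb_and →] (d & (d | 1))  →  d;  E = ((~ (c & 0)) | ((1 & (1 | c)) & d))
3. [absorb_and →] (1 & (1 | c))  →  1;  E = ((~ (c & 0)) | (1 & d))
4. [and_false →] (c & 0)  →  0;  cost 6 ≤ 6, done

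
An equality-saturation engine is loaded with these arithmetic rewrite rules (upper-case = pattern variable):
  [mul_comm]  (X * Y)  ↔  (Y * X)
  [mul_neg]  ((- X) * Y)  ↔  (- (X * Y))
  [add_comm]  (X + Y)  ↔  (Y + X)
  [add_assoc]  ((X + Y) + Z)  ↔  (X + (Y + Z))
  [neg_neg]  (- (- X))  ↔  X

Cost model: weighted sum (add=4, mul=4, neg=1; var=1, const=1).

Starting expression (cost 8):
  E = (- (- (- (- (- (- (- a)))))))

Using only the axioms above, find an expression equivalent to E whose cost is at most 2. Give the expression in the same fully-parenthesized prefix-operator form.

(1) (- (- (- a)))  =[neg_neg →]=  (- a)    ⊢ (- (- (- (- (- a)))))
(2) (- (- (- (- (- a)))))  =[neg_neg →]=  (- (- (- a)))
(3) (- (- a))  =[neg_neg →]=  a    ⊢ cost 2, within 2

(- a)   [cost 2]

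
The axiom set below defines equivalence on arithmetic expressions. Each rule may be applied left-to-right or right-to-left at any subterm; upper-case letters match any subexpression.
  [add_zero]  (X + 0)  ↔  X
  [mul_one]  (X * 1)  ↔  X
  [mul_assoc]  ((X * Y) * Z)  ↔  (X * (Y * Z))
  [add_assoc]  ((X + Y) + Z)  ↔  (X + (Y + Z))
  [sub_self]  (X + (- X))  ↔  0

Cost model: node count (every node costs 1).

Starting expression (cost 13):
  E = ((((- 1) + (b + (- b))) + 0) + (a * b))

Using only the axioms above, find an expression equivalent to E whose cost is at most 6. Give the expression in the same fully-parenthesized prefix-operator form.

(1) (b + (- b))  =[sub_self →]=  0    ⊢ ((((- 1) + 0) + 0) + (a * b))
(2) (((- 1) + 0) + 0)  =[add_zero →]=  ((- 1) + 0)    ⊢ (((- 1) + 0) + (a * b))
(3) ((- 1) + 0)  =[add_zero →]=  (- 1)    ⊢ cost 6, within 6

((- 1) + (a * b))   [cost 6]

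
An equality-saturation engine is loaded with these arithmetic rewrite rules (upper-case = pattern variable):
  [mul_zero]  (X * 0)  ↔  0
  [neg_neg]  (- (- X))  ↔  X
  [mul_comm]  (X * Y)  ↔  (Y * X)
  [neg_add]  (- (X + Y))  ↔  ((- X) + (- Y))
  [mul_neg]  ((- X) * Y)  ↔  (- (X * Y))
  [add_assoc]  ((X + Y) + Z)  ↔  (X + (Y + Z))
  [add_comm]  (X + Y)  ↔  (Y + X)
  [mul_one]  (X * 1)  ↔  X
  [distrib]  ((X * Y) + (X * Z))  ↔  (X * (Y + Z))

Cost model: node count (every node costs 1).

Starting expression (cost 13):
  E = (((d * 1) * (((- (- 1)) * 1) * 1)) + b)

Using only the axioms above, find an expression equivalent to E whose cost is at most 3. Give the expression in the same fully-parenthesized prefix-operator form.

(d + b)   [cost 3]

1. [neg_neg →] (- (- 1))  →  1;  E = (((d * 1) * ((1 * 1) * 1)) + b)
2. [mul_one →] (d * 1)  →  d;  E = ((d * ((1 * 1) * 1)) + b)
3. [mul_one →] (1 * 1)  →  1;  E = ((d * (1 * 1)) + b)
4. [mul_one →] (1 * 1)  →  1;  E = ((d * 1) + b)
5. [mul_one →] (d * 1)  →  d;  cost 3 ≤ 3, done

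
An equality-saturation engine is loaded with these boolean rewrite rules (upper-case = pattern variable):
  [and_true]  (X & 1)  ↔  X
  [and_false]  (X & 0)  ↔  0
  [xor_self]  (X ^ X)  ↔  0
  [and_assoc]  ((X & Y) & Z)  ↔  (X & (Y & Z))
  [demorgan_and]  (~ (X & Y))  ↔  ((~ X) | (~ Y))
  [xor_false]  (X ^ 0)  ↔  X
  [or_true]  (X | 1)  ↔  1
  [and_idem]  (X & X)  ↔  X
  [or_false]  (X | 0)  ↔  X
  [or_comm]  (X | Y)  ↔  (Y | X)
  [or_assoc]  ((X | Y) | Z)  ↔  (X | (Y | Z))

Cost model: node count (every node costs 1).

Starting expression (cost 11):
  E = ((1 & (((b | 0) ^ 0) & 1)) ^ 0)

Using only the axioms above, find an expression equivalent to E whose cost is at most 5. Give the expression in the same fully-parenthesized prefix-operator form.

((1 & b) ^ 0)   [cost 5]

step 1: xor_false (→) rewrites ((b | 0) ^ 0) into (b | 0), now ((1 & ((b | 0) & 1)) ^ 0)
step 2: and_true (→) rewrites ((b | 0) & 1) into (b | 0), now ((1 & (b | 0)) ^ 0)
step 3: or_false (→) rewrites (b | 0) into b, reaching cost 5 (bound 5)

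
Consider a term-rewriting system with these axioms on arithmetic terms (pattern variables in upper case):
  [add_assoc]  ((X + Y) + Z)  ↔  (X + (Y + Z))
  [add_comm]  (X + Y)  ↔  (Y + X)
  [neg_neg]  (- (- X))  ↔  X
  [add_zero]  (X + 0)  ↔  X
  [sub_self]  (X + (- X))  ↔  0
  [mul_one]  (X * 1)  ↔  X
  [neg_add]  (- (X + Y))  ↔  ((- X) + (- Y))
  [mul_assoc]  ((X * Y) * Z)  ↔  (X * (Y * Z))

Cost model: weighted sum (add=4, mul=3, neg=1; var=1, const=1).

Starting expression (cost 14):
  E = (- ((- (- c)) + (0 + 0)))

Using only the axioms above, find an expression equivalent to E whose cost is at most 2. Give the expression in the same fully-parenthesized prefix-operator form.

(- c)   [cost 2]

1. [add_zero →] (0 + 0)  →  0;  E = (- ((- (- c)) + 0))
2. [add_zero →] ((- (- c)) + 0)  →  (- (- c));  E = (- (- (- c)))
3. [neg_neg →] (- (- c))  →  c;  cost 2 ≤ 2, done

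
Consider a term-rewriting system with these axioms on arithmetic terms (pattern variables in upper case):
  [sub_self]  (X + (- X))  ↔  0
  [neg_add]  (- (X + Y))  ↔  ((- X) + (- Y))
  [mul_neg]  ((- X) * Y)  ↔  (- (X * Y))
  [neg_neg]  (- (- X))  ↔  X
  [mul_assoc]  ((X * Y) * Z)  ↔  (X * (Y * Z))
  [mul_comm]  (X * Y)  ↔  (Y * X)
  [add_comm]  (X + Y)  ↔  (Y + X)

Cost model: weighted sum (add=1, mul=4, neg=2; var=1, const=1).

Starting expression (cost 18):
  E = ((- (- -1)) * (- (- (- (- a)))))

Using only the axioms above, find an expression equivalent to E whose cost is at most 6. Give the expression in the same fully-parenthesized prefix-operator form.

(1) (- (- (- (- a))))  =[neg_neg →]=  (- (- a))    ⊢ ((- (- -1)) * (- (- a)))
(2) ((- (- -1)) * (- (- a)))  =[mul_comm →]=  ((- (- a)) * (- (- -1)))
(3) (- (- a))  =[neg_neg →]=  a    ⊢ (a * (- (- -1)))
(4) (- (- -1))  =[neg_neg →]=  -1    ⊢ cost 6, within 6

(a * -1)   [cost 6]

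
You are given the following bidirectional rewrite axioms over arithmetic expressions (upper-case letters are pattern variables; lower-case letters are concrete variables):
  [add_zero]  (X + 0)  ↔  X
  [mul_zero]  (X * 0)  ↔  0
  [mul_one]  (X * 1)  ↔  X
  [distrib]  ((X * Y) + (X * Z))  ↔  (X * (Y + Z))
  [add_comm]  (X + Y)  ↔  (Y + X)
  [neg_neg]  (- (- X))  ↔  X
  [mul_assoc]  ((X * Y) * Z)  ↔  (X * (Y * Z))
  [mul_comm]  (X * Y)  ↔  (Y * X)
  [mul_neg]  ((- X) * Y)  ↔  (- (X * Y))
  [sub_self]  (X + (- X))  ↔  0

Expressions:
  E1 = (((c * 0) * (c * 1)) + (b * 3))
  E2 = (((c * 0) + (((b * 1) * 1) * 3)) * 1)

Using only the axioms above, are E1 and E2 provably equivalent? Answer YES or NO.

YES

1. [mul_one →] (c * 1)  →  c;  E1 = (((c * 0) * c) + (b * 3))
2. [mul_comm →] ((c * 0) * c)  →  (c * (c * 0));  E1 = ((c * (c * 0)) + (b * 3))
3. [mul_zero →] (c * 0)  →  0;  E1 = ((c * 0) + (b * 3))
4. [mul_one ←] ((c * 0) + (b * 3))  →  (((c * 0) + (b * 3)) * 1)
5. [mul_one ←] b  →  (b * 1);  E1 = (((c * 0) + ((b * 1) * 3)) * 1)
6. [mul_one ←] b  →  (b * 1);  this is E2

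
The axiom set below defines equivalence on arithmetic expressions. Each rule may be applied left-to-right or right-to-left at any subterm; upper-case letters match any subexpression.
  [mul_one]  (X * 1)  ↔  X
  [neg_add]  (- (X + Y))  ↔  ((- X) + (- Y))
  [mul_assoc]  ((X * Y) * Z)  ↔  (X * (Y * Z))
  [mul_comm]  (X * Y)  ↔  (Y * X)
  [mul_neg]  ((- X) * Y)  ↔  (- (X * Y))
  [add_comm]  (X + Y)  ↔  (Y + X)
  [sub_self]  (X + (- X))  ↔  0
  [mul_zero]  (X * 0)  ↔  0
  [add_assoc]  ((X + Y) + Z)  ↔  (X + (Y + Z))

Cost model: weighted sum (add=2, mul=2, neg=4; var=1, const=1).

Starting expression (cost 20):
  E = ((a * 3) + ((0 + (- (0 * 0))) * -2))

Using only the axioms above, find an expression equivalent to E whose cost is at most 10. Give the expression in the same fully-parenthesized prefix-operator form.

1. [add_comm →] ((a * 3) + ((0 + (- (0 * 0))) * -2))  →  (((0 + (- (0 * 0))) * -2) + (a * 3))
2. [mul_zero →] (0 * 0)  →  0;  E = (((0 + (- 0)) * -2) + (a * 3))
3. [sub_self →] (0 + (- 0))  →  0;  cost 10 ≤ 10, done

((0 * -2) + (a * 3))   [cost 10]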